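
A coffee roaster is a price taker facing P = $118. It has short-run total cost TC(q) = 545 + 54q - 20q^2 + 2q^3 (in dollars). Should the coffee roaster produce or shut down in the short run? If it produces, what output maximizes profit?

Produce at q = 8

From TC, MC = TC'(q) = 54 - 40q + 6q^2 and AVC = VC/q = 54 - 20q + 2q^2.
AVC hits its minimum where MC = AVC, at q = 5, giving min AVC = 54 - 20·5 + 2·5^2 = $4.
Since P = $118 ≥ min AVC = $4, price covers variable cost and the firm should produce.
Solving P = MC: -64 - 40q + 6q^2 = 0 ⇒ q = -4/3 or 8. On the upward-sloping branch, q* = 8.
Check: AVC at q = 8 is $22 ≤ P, so revenue covers variable cost.
Profit = P·q − TC = 118·8 − 721 = $223.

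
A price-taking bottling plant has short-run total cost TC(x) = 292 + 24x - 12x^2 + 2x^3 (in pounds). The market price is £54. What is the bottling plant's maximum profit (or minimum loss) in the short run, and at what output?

Profit = -£92 at x = 5

AVC = 24 - 12x + 2x^2; min AVC = £6 at x = 3. Since P = £54 ≥ min AVC, the firm produces.
With MC = 24 - 24x + 6x^2, P = MC on the upward-sloping part at x* = 5.
TR = 54·5 = 270. TC = 292 + 70 = 362. Profit = 270 − 362 = -£92.
Shutting down would mean losing the fixed cost of £292, so operating at a loss of £92 is better by £200.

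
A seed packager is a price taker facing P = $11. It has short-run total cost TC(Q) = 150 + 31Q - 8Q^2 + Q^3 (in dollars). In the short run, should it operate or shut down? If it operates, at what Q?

Shut down

Variable cost is VC = 31Q - 8Q^2 + Q^3, so AVC = VC/Q = 31 - 8Q + Q^2 and MC = dTC/dQ = 31 - 16Q + 3Q^2.
AVC is minimized where dAVC/dQ = -8 + 2Q = 0, at Q = 4; min AVC = 31 - 8·4 + 4^2 = $15.
P = $11 lies below min AVC = $15; no output level covers variable cost.
Shutting down limits the loss to fixed cost, $150.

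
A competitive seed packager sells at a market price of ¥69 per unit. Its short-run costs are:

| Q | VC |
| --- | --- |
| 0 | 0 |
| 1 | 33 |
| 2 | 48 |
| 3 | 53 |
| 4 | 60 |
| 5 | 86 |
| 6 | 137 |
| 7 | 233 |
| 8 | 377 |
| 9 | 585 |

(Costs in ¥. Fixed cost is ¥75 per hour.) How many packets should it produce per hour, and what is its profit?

Compute π = P·Q − TC at each output: Q=0: -75; Q=1: -39; Q=2: 15; Q=3: 79; Q=4: 141; Q=5: 184; Q=6: 202; Q=7: 175; Q=8: 100; Q=9: -39.
Profit is maximized at Q = 6. AVC there is 137/6 = ¥22.83 ≤ P, so producing beats shutting down (which would give -¥75).

Q = 6; profit = ¥202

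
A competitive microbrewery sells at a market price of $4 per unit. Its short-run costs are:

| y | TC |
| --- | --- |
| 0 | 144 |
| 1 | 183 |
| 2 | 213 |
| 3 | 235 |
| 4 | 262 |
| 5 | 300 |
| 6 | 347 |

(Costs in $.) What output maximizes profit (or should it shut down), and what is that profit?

Profit at each row (π = 4y − TC): y=0: -144; y=1: -179; y=2: -205; y=3: -223; y=4: -246; y=5: -280; y=6: -323.
Profit is highest at y = 0. Equivalently, the lowest AVC in the table is 118/4 ≈ $29.50 at y = 4, and P = $4 falls below it — price never covers variable cost, so the firm shuts down and loses only its fixed cost.

y = 0 (shut down); profit = -$144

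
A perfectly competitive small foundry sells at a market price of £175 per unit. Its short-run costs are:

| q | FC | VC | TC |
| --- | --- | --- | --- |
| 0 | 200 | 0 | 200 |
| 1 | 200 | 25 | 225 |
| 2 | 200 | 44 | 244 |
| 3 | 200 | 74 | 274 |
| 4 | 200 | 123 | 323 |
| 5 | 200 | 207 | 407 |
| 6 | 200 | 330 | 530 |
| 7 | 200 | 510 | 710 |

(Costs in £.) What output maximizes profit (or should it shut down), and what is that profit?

Tabulate TR − TC: q=0: -200; q=1: -50; q=2: 106; q=3: 251; q=4: 377; q=5: 468; q=6: 520; q=7: 515.
Profit is maximized at q = 6. AVC there is 330/6 = £55 ≤ P, so producing beats shutting down (which would give -£200).

q = 6; profit = £520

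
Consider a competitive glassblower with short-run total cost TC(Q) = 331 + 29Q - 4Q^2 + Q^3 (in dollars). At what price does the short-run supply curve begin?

$25 per unit

Short-run supply begins at min AVC. From VC = 29Q - 4Q^2 + Q^3, AVC = 29 - 4Q + Q^2.
dAVC/dQ = -4 + 2Q = 0 gives Q = 2. min AVC = 29 - 4·2 + 2^2 = 25.
For P < $25 the firm produces nothing.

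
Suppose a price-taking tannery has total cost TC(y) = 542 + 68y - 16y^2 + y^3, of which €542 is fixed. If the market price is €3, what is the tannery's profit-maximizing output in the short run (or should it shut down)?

Shut down

Variable cost is VC = 68y - 16y^2 + y^3, so AVC = VC/y = 68 - 16y + y^2 and MC = dTC/dy = 68 - 32y + 3y^2.
The AVC parabola has its vertex at y = 16/2 = 8, where AVC = 68 - 16·8 + 8^2 = €4.
Since P = €3 < min AVC = €4, price fails to cover variable cost at any output.
Shutting down limits the loss to fixed cost, €542.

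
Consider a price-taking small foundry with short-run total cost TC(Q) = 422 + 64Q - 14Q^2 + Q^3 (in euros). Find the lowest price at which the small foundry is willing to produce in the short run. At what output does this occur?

The shutdown price is the minimum of AVC. VC = 64Q - 14Q^2 + Q^3, so AVC = 64 - 14Q + Q^2.
dAVC/dQ = -14 + 2Q = 0 gives Q = 7. min AVC = 64 - 14·7 + 7^2 = 15.
The firm shuts down for any P below €15.

€15 per unit, at Q = 7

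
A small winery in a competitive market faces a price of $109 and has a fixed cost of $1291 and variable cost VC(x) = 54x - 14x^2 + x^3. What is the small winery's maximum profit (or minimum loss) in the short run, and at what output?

Profit = -$323 at x = 11

AVC = 54 - 14x + x^2 has its minimum $5 at x = 7; price $109 clears that bar, so the firm operates.
With MC = 54 - 28x + 3x^2, P = MC on the upward-sloping part at x* = 11.
TR = 109·11 = 1199. TC = 1291 + 231 = 1522. Profit = 1199 − 1522 = -$323.
Shutting down would mean losing the fixed cost of $1291, so operating at a loss of $323 is better by $968.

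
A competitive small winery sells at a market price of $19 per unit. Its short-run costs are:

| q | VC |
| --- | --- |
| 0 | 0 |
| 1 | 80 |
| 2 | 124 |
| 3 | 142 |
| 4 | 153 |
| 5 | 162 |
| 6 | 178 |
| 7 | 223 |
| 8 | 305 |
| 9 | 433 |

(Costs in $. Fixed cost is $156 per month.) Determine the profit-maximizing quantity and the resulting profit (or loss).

q = 0 (shut down); profit = -$156

Profit at each row (π = 19q − TC): q=0: -156; q=1: -217; q=2: -242; q=3: -241; q=4: -233; q=5: -223; q=6: -220; q=7: -246; q=8: -309; q=9: -418.
Profit is highest at q = 0. Equivalently, the lowest AVC in the table is 178/6 ≈ $29.67 at q = 6, and P = $19 falls below it — price never covers variable cost, so the firm shuts down and loses only its fixed cost.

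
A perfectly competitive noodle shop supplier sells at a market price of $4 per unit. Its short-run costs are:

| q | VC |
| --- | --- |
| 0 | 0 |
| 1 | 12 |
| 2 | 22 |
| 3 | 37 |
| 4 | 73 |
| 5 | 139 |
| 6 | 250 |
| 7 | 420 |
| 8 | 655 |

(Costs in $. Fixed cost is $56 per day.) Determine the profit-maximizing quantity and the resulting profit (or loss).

q = 0 (shut down); profit = -$56

Tabulate TR − TC: q=0: -56; q=1: -64; q=2: -70; q=3: -81; q=4: -113; q=5: -175; q=6: -282; q=7: -448; q=8: -679.
Profit is highest at q = 0. Equivalently, the lowest AVC in the table is 22/2 ≈ $11 at q = 2, and P = $4 falls below it — price never covers variable cost, so the firm shuts down and loses only its fixed cost.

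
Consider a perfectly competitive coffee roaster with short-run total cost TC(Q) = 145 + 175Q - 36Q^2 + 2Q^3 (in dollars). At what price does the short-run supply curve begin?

Short-run supply begins at min AVC. From VC = 175Q - 36Q^2 + 2Q^3, AVC = 175 - 36Q + 2Q^2.
dAVC/dQ = -36 + 4Q = 0 gives Q = 9. min AVC = 175 - 36·9 + 2·9^2 = 13.
The firm shuts down for any P below $13.

$13 per unit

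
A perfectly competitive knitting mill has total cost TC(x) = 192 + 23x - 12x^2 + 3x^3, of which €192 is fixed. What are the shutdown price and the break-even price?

Shutdown price = min AVC. AVC = 23 - 12x + 3x^2, with vertex at x = 2 and minimum €11.
ATC = 192/x + 23 - 12x + 3x^2. Setting dATC/dx = −192/x^2 − 12 + 6x = 0 gives x = 4 (since 6·4^3 − 12·4^2 = 192).
min ATC = 192/4 + 23 − 12·4 + 3·4^2 = €71. That is the break-even price.
For €11 ≤ P < €71 the firm produces at a loss; below €11 it shuts down.

Shutdown price = €11; break-even price = €71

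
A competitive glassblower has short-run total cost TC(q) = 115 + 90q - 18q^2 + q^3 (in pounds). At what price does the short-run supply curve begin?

The firm shuts down when price falls below the minimum of average variable cost. AVC = VC/q = 90 - 18q + q^2.
At the minimum of AVC, MC = AVC. MC = 90 - 36q + 3q^2; setting MC = AVC gives 2q^2 - 18q = 0, so q = 9. min AVC = 9.
So the shutdown price is £9.

£9 per unit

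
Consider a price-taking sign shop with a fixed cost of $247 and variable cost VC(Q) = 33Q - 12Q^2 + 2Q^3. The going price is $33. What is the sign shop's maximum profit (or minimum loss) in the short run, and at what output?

Profit = -$183 at Q = 4

AVC = 33 - 12Q + 2Q^2 has its minimum $15 at Q = 3; price $33 clears that bar, so the firm operates.
MC = 33 - 24Q + 6Q^2. Setting P = MC and taking the root on the rising branch gives Q* = 4.
TR = 33·4 = 132. TC = 247 + 68 = 315. Profit = 132 − 315 = -$183.
By producing, the firm covers all variable cost plus $64 of fixed cost; shutting down would lose the full $247.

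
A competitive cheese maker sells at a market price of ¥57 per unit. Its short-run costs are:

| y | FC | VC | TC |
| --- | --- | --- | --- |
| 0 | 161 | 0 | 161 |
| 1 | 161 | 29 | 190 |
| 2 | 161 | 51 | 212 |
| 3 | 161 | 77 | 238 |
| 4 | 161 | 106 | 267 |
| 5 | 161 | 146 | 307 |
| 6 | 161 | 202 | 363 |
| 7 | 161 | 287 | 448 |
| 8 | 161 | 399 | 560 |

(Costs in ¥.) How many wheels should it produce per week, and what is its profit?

y = 6; profit = -¥21

Profit at each row (π = 57y − TC): y=0: -161; y=1: -133; y=2: -98; y=3: -67; y=4: -39; y=5: -22; y=6: -21; y=7: -49; y=8: -104.
Profit is maximized at y = 6. AVC there is 202/6 = ¥33.67 ≤ P, so producing beats shutting down (which would give -¥161).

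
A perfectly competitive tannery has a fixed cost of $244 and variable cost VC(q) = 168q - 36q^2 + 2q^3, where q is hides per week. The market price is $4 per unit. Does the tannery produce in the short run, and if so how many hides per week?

Shut down

Strip out fixed cost: VC = 168q - 36q^2 + 2q^3. Then AVC = 168 - 36q + 2q^2 and MC = 168 - 72q + 6q^2.
The AVC parabola has its vertex at q = 36/4 = 9, where AVC = 168 - 36·9 + 2·9^2 = $6.
With P < min AVC ($4 < $6), every unit sold adds to the loss.
The firm minimizes its loss by shutting down and losing only its fixed cost of $244.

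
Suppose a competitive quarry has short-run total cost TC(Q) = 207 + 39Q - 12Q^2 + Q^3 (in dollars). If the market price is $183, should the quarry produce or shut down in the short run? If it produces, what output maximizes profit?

Produce at Q = 12

Variable cost is VC = 39Q - 12Q^2 + Q^3, so AVC = VC/Q = 39 - 12Q + Q^2 and MC = dTC/dQ = 39 - 24Q + 3Q^2.
The AVC parabola has its vertex at Q = 12/2 = 6, where AVC = 39 - 12·6 + 6^2 = $3.
Since P = $183 ≥ min AVC = $3, price covers variable cost and the firm should produce.
Set P = MC: 183 = 39 - 24Q + 3Q^2 → -144 - 24Q + 3Q^2 = 0. The roots are Q = -4 and Q = 12; the profit-maximizing output is on the rising part of MC, so Q* = 12.
Check: AVC at Q = 12 is $39 ≤ P, so revenue covers variable cost.
Profit = P·Q − TC = 183·12 − 675 = $1521.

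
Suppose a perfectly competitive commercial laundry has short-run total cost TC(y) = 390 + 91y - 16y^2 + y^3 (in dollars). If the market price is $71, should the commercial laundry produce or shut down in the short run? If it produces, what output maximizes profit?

Produce at y = 10

From TC, MC = TC'(y) = 91 - 32y + 3y^2 and AVC = VC/y = 91 - 16y + y^2.
AVC hits its minimum where MC = AVC, at y = 8, giving min AVC = 91 - 16·8 + 8^2 = $27.
Because $71 ≥ $27, revenue can cover variable cost; the firm operates.
Set P = MC: 71 = 91 - 32y + 3y^2 → 20 - 32y + 3y^2 = 0. The roots are y = 2/3 and y = 10; the profit-maximizing output is on the rising part of MC, so y* = 10.
Check: AVC at y = 10 is $31 ≤ P, so revenue covers variable cost.
Profit = P·y − TC = 71·10 − 700 = $10.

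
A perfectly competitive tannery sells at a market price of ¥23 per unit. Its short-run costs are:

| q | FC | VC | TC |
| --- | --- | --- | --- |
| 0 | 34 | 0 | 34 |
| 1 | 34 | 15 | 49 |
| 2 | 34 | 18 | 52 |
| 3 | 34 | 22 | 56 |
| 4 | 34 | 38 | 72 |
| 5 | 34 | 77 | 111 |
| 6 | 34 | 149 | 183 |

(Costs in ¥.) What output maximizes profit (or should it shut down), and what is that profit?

q = 4; profit = ¥20

Compute π = P·q − TC at each output: q=0: -34; q=1: -26; q=2: -6; q=3: 13; q=4: 20; q=5: 4; q=6: -45.
Profit is maximized at q = 4. AVC there is 38/4 = ¥9.50 ≤ P, so producing beats shutting down (which would give -¥34).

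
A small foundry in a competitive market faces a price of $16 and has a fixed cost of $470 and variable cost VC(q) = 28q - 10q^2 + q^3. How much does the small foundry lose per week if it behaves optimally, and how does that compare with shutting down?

Profit = -$398 at q = 6

AVC = 28 - 10q + q^2; min AVC = $3 at q = 5. Since P = $16 ≥ min AVC, the firm produces.
MC = 28 - 20q + 3q^2. Setting P = MC and taking the root on the rising branch gives q* = 6.
TR = 16·6 = 96. TC = 470 + 24 = 494. Profit = 96 − 494 = -$398.
That loss of $398 beats the $470 the firm would lose by shutting down; producing recovers $72 of fixed cost.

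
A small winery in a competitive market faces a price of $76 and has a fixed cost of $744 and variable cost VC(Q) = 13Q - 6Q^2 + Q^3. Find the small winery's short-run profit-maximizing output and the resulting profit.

Profit = -$352 at Q = 7

AVC = 13 - 6Q + Q^2 has its minimum $4 at Q = 3; price $76 clears that bar, so the firm operates.
With MC = 13 - 12Q + 3Q^2, P = MC on the upward-sloping part at Q* = 7.
TR = 76·7 = 532. TC = 744 + 140 = 884. Profit = 532 − 884 = -$352.
Shutting down would mean losing the fixed cost of $744, so operating at a loss of $352 is better by $392.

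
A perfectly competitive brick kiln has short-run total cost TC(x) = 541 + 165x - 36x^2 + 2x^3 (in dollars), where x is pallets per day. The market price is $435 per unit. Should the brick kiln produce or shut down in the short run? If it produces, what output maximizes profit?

Variable cost is VC = 165x - 36x^2 + 2x^3, so AVC = VC/x = 165 - 36x + 2x^2 and MC = dTC/dx = 165 - 72x + 6x^2.
AVC is minimized where dAVC/dx = -36 + 4x = 0, at x = 9; min AVC = 165 - 36·9 + 2·9^2 = $3.
P = $435 exceeds min AVC = $3, so the firm stays open.
Solving P = MC: -270 - 72x + 6x^2 = 0 ⇒ x = -3 or 15. On the upward-sloping branch, x* = 15.
Check: AVC at x = 15 is $75 ≤ P, so revenue covers variable cost.
Profit = P·x − TC = 435·15 − 1666 = $4859.

Produce at x = 15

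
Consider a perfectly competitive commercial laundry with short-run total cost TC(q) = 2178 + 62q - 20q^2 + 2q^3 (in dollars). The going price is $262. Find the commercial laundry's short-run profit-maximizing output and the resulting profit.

Profit = -$178 at q = 10

AVC = 62 - 20q + 2q^2 has its minimum $12 at q = 5; price $262 clears that bar, so the firm operates.
With MC = 62 - 40q + 6q^2, P = MC on the upward-sloping part at q* = 10.
TR = 262·10 = 2620. TC = 2178 + 620 = 2798. Profit = 2620 − 2798 = -$178.
By producing, the firm covers all variable cost plus $2000 of fixed cost; shutting down would lose the full $2178.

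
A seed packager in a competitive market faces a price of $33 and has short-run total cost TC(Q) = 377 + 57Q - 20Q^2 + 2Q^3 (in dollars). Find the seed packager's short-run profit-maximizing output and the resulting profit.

AVC = 57 - 20Q + 2Q^2; min AVC = $7 at Q = 5. Since P = $33 ≥ min AVC, the firm produces.
MC = 57 - 40Q + 6Q^2. Setting P = MC and taking the root on the rising branch gives Q* = 6.
TR = 33·6 = 198. TC = 377 + 54 = 431. Profit = 198 − 431 = -$233.
Shutting down would mean losing the fixed cost of $377, so operating at a loss of $233 is better by $144.

Profit = -$233 at Q = 6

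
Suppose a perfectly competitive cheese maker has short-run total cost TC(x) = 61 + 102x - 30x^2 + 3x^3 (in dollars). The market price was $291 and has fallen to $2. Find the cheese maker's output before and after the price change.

Output falls from 9 to 0 (the firm shuts down)

AVC = 102 - 30x + 3x^2, minimized at x = 5 where min AVC = $27. MC = 102 - 60x + 9x^2.
At P = $291 ≥ min AVC, set P = MC on the rising branch: x = 9.
At P = $2 < min AVC = $27, price no longer covers variable cost at any output, so the firm shuts down: x = 0.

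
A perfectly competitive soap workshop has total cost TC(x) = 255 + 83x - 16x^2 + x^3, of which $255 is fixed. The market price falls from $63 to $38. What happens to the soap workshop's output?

AVC = 83 - 16x + x^2, minimized at x = 8 where min AVC = $19. MC = 83 - 32x + 3x^2.
At P = $63 ≥ min AVC, set P = MC on the rising branch: x = 10.
At P = $38 ≥ min AVC, set P = MC: x = 9. The firm stays open but cuts output.

Output falls from 10 to 9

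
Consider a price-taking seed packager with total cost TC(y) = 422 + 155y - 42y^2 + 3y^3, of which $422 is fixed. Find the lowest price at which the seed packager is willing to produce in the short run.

Short-run supply begins at min AVC. From VC = 155y - 42y^2 + 3y^3, AVC = 155 - 42y + 3y^2.
At the minimum of AVC, MC = AVC. MC = 155 - 84y + 9y^2; setting MC = AVC gives 6y^2 - 42y = 0, so y = 7. min AVC = 8.
The firm shuts down for any P below $8.

$8 per unit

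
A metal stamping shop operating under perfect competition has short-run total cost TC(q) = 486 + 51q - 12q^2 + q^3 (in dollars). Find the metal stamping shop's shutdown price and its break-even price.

AVC = 51 - 12q + q^2; minimized at q = 6, giving min AVC = $15. That is the shutdown price.
ATC = 486/q + 51 - 12q + q^2. Setting dATC/dq = −486/q^2 − 12 + 2q = 0 gives q = 9 (since 2·9^3 − 12·9^2 = 486).
min ATC = 486/9 + 51 − 12·9 + 9^2 = $78. That is the break-even price.
Between these two prices the firm operates at a loss; above $78 it earns a profit.

Shutdown price = $15; break-even price = $78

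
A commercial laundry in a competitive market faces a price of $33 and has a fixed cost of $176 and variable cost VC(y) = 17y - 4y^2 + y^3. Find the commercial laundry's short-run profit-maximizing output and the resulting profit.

Profit = -$112 at y = 4

AVC = 17 - 4y + y^2; min AVC = $13 at y = 2. Since P = $33 ≥ min AVC, the firm produces.
MC = 17 - 8y + 3y^2. Setting P = MC and taking the root on the rising branch gives y* = 4.
TR = 33·4 = 132. TC = 176 + 68 = 244. Profit = 132 − 244 = -$112.
By producing, the firm covers all variable cost plus $64 of fixed cost; shutting down would lose the full $176.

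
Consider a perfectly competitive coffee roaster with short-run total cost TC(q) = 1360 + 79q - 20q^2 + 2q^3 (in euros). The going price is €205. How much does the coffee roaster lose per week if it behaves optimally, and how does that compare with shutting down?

AVC = 79 - 20q + 2q^2 has its minimum €29 at q = 5; price €205 clears that bar, so the firm operates.
MC = 79 - 40q + 6q^2. Setting P = MC and taking the root on the rising branch gives q* = 9.
TR = 205·9 = 1845. TC = 1360 + 549 = 1909. Profit = 1845 − 1909 = -€64.
By producing, the firm covers all variable cost plus €1296 of fixed cost; shutting down would lose the full €1360.

Profit = -€64 at q = 9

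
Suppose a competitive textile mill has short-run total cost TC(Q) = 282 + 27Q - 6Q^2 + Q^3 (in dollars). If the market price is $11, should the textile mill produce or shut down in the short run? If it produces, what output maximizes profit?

Shut down

From TC, MC = TC'(Q) = 27 - 12Q + 3Q^2 and AVC = VC/Q = 27 - 6Q + Q^2.
The AVC parabola has its vertex at Q = 6/2 = 3, where AVC = 27 - 6·3 + 3^2 = $18.
P = $11 lies below min AVC = $18; no output level covers variable cost.
The firm minimizes its loss by shutting down and losing only its fixed cost of $282.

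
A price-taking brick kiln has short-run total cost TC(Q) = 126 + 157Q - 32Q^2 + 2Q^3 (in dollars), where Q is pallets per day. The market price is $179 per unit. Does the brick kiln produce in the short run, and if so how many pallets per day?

Produce at Q = 11

Strip out fixed cost: VC = 157Q - 32Q^2 + 2Q^3. Then AVC = 157 - 32Q + 2Q^2 and MC = 157 - 64Q + 6Q^2.
AVC hits its minimum where MC = AVC, at Q = 8, giving min AVC = 157 - 32·8 + 2·8^2 = $29.
P = $179 exceeds min AVC = $29, so the firm stays open.
P = MC gives -22 - 64Q + 6Q^2 = 0, with roots -1/3 and 11. Take the larger (rising MC): Q* = 11.
Check: AVC at Q = 11 is $47 ≤ P, so revenue covers variable cost.
Profit = P·Q − TC = 179·11 − 643 = $1326.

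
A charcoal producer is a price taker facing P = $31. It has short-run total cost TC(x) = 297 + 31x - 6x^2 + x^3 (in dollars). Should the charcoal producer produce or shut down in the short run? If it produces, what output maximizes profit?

Strip out fixed cost: VC = 31x - 6x^2 + x^3. Then AVC = 31 - 6x + x^2 and MC = 31 - 12x + 3x^2.
AVC is minimized where dAVC/dx = -6 + 2x = 0, at x = 3; min AVC = 31 - 6·3 + 3^2 = $22.
Since P = $31 ≥ min AVC = $22, price covers variable cost and the firm should produce.
Set P = MC: 31 = 31 - 12x + 3x^2 → -12x + 3x^2 = 0. The roots are x = 0 and x = 4; the profit-maximizing output is on the rising part of MC, so x* = 4.
Check: AVC at x = 4 is $23 ≤ P, so revenue covers variable cost.
Profit = P·x − TC = 31·4 − 389 = -$265, a loss, but smaller than the $297 fixed cost the firm would lose by shutting down.

Produce at x = 4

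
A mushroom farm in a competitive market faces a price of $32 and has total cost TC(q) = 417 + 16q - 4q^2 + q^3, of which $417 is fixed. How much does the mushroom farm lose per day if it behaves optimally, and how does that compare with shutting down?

AVC = 16 - 4q + q^2 has its minimum $12 at q = 2; price $32 clears that bar, so the firm operates.
MC = 16 - 8q + 3q^2. Setting P = MC and taking the root on the rising branch gives q* = 4.
TR = 32·4 = 128. TC = 417 + 64 = 481. Profit = 128 − 481 = -$353.
That loss of $353 beats the $417 the firm would lose by shutting down; producing recovers $64 of fixed cost.

Profit = -$353 at q = 4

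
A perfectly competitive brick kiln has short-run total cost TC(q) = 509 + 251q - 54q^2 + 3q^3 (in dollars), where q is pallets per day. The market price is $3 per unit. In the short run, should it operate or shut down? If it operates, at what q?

Variable cost is VC = 251q - 54q^2 + 3q^3, so AVC = VC/q = 251 - 54q + 3q^2 and MC = dTC/dq = 251 - 108q + 9q^2.
AVC is minimized where dAVC/dq = -54 + 6q = 0, at q = 9; min AVC = 251 - 54·9 + 3·9^2 = $8.
P = $3 lies below min AVC = $8; no output level covers variable cost.
Best response: produce nothing and absorb the $509 fixed cost.

Shut down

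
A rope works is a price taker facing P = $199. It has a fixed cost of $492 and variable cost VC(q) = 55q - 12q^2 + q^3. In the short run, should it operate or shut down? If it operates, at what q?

Variable cost is VC = 55q - 12q^2 + q^3, so AVC = VC/q = 55 - 12q + q^2 and MC = dTC/dq = 55 - 24q + 3q^2.
The AVC parabola has its vertex at q = 12/2 = 6, where AVC = 55 - 12·6 + 6^2 = $19.
Because $199 ≥ $19, revenue can cover variable cost; the firm operates.
Set P = MC: 199 = 55 - 24q + 3q^2 → -144 - 24q + 3q^2 = 0. The roots are q = -4 and q = 12; the profit-maximizing output is on the rising part of MC, so q* = 12.
Check: AVC at q = 12 is $55 ≤ P, so revenue covers variable cost.
Profit = P·q − TC = 199·12 − 1152 = $1236.

Produce at q = 12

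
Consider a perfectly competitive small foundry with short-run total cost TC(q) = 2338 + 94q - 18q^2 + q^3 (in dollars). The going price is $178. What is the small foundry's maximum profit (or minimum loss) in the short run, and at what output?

AVC = 94 - 18q + q^2; min AVC = $13 at q = 9. Since P = $178 ≥ min AVC, the firm produces.
MC = 94 - 36q + 3q^2. Setting P = MC and taking the root on the rising branch gives q* = 14.
TR = 178·14 = 2492. TC = 2338 + 532 = 2870. Profit = 2492 − 2870 = -$378.
By producing, the firm covers all variable cost plus $1960 of fixed cost; shutting down would lose the full $2338.

Profit = -$378 at q = 14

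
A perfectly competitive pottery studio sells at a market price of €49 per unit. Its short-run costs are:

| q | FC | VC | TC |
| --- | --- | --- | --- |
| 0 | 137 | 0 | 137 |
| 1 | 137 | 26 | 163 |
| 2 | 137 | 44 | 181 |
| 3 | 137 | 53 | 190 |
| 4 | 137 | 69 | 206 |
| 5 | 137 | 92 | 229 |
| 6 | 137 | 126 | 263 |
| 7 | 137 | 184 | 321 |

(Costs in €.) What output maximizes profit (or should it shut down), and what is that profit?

q = 6; profit = €31

Compute π = P·q − TC at each output: q=0: -137; q=1: -114; q=2: -83; q=3: -43; q=4: -10; q=5: 16; q=6: 31; q=7: 22.
Profit is maximized at q = 6. AVC there is 126/6 = €21 ≤ P, so producing beats shutting down (which would give -€137).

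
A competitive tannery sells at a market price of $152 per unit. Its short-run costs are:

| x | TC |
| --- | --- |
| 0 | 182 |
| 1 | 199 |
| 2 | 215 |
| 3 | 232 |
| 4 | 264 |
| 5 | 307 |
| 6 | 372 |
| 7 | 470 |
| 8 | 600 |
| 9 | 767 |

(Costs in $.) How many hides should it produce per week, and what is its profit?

Tabulate TR − TC: x=0: -182; x=1: -47; x=2: 89; x=3: 224; x=4: 344; x=5: 453; x=6: 540; x=7: 594; x=8: 616; x=9: 601.
Profit is maximized at x = 8. AVC there is 418/8 = $52.25 ≤ P, so producing beats shutting down (which would give -$182).

x = 8; profit = $616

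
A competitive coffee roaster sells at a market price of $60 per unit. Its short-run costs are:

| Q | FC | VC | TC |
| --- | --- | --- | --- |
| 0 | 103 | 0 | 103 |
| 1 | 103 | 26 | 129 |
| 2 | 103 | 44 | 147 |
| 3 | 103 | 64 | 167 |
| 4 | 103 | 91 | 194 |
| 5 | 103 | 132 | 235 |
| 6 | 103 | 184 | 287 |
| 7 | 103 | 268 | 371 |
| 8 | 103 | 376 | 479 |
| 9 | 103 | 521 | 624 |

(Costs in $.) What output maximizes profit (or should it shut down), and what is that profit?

Tabulate TR − TC: Q=0: -103; Q=1: -69; Q=2: -27; Q=3: 13; Q=4: 46; Q=5: 65; Q=6: 73; Q=7: 49; Q=8: 1; Q=9: -84.
Profit is maximized at Q = 6. AVC there is 184/6 = $30.67 ≤ P, so producing beats shutting down (which would give -$103).

Q = 6; profit = $73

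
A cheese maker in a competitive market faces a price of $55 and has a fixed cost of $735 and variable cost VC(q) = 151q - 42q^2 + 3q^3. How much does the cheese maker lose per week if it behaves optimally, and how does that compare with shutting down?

Profit = -$351 at q = 8

AVC = 151 - 42q + 3q^2 has its minimum $4 at q = 7; price $55 clears that bar, so the firm operates.
MC = 151 - 84q + 9q^2. Setting P = MC and taking the root on the rising branch gives q* = 8.
TR = 55·8 = 440. TC = 735 + 56 = 791. Profit = 440 − 791 = -$351.
That loss of $351 beats the $735 the firm would lose by shutting down; producing recovers $384 of fixed cost.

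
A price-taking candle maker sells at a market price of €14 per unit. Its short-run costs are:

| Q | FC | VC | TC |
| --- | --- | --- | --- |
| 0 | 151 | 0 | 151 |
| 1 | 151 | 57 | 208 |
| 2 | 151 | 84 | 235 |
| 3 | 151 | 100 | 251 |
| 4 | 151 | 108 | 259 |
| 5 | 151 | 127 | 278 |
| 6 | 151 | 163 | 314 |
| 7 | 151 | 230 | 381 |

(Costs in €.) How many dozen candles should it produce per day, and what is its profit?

Tabulate TR − TC: Q=0: -151; Q=1: -194; Q=2: -207; Q=3: -209; Q=4: -203; Q=5: -208; Q=6: -230; Q=7: -283.
Profit is highest at Q = 0. Equivalently, the lowest AVC in the table is 127/5 ≈ €25.40 at Q = 5, and P = €14 falls below it — price never covers variable cost, so the firm shuts down and loses only its fixed cost.

Q = 0 (shut down); profit = -€151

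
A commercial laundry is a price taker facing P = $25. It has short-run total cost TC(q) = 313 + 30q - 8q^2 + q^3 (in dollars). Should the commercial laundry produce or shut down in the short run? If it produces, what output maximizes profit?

Strip out fixed cost: VC = 30q - 8q^2 + q^3. Then AVC = 30 - 8q + q^2 and MC = 30 - 16q + 3q^2.
AVC is minimized where dAVC/dq = -8 + 2q = 0, at q = 4; min AVC = 30 - 8·4 + 4^2 = $14.
P = $25 exceeds min AVC = $14, so the firm stays open.
P = MC gives 5 - 16q + 3q^2 = 0, with roots 1/3 and 5. Take the larger (rising MC): q* = 5.
Check: AVC at q = 5 is $15 ≤ P, so revenue covers variable cost.
Profit = P·q − TC = 25·5 − 388 = -$263, a loss, but smaller than the $313 fixed cost the firm would lose by shutting down.

Produce at q = 5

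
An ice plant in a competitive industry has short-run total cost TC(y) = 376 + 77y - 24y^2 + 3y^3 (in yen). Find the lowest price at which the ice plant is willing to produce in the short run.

¥29 per unit

Short-run supply begins at min AVC. From VC = 77y - 24y^2 + 3y^3, AVC = 77 - 24y + 3y^2.
dAVC/dy = -24 + 6y = 0 gives y = 4. min AVC = 77 - 24·4 + 3·4^2 = 29.
For P < ¥29 the firm produces nothing.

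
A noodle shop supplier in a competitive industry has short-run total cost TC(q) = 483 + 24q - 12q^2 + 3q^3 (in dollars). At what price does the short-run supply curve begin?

$12 per unit

The shutdown price is the minimum of AVC. VC = 24q - 12q^2 + 3q^3, so AVC = 24 - 12q + 3q^2.
At the minimum of AVC, MC = AVC. MC = 24 - 24q + 9q^2; setting MC = AVC gives 6q^2 - 12q = 0, so q = 2. min AVC = 12.
For P < $12 the firm produces nothing.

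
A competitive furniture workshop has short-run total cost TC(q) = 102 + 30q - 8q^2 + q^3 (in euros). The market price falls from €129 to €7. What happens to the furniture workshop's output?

MC = 30 - 16q + 3q^2; the shutdown threshold is min AVC = €14 (at q = 4).
At P = €129 ≥ min AVC, set P = MC on the rising branch: q = 9.
At P = €7 < min AVC = €14, price no longer covers variable cost at any output, so the firm shuts down: q = 0.

Output falls from 9 to 0 (the firm shuts down)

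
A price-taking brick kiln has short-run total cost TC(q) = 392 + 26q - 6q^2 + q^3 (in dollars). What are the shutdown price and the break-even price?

Shutdown price = $17; break-even price = $89

Shutdown price = min AVC. AVC = 26 - 6q + q^2, with vertex at q = 3 and minimum $17.
ATC = 392/q + 26 - 6q + q^2. Setting dATC/dq = −392/q^2 − 6 + 2q = 0 gives q = 7 (since 2·7^3 − 6·7^2 = 392).
min ATC = 392/7 + 26 − 6·7 + 7^2 = $89. That is the break-even price.
For $17 ≤ P < $89 the firm produces at a loss; below $17 it shuts down.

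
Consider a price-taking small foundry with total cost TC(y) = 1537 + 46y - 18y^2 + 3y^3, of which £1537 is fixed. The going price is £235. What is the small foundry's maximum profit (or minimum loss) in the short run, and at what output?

AVC = 46 - 18y + 3y^2; min AVC = £19 at y = 3. Since P = £235 ≥ min AVC, the firm produces.
With MC = 46 - 36y + 9y^2, P = MC on the upward-sloping part at y* = 7.
TR = 235·7 = 1645. TC = 1537 + 469 = 2006. Profit = 1645 − 2006 = -£361.
Shutting down would mean losing the fixed cost of £1537, so operating at a loss of £361 is better by £1176.

Profit = -£361 at y = 7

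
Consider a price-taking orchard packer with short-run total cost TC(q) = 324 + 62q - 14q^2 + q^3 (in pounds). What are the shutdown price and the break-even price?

Shutdown price = £13; break-even price = £53

Shutdown price = min AVC. AVC = 62 - 14q + q^2, with vertex at q = 7 and minimum £13.
ATC = 324/q + 62 - 14q + q^2. Setting dATC/dq = −324/q^2 − 14 + 2q = 0 gives q = 9 (since 2·9^3 − 14·9^2 = 324).
min ATC = 324/9 + 62 − 14·9 + 9^2 = £53. That is the break-even price.
For £13 ≤ P < £53 the firm produces at a loss; below £13 it shuts down.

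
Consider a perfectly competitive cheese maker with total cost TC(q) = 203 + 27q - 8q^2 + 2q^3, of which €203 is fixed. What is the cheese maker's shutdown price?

€19 per unit

Short-run supply begins at min AVC. From VC = 27q - 8q^2 + 2q^3, AVC = 27 - 8q + 2q^2.
At the minimum of AVC, MC = AVC. MC = 27 - 16q + 6q^2; setting MC = AVC gives 4q^2 - 8q = 0, so q = 2. min AVC = 19.
The firm shuts down for any P below €19.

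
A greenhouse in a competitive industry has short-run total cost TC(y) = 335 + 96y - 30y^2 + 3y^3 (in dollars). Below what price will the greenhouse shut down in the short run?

$21 per unit

Short-run supply begins at min AVC. From VC = 96y - 30y^2 + 3y^3, AVC = 96 - 30y + 3y^2.
dAVC/dy = -30 + 6y = 0 gives y = 5. min AVC = 96 - 30·5 + 3·5^2 = 21.
The firm shuts down for any P below $21.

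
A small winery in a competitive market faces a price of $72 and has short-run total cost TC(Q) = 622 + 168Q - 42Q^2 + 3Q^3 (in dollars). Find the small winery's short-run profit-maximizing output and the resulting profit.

Profit = -$238 at Q = 8

AVC = 168 - 42Q + 3Q^2; min AVC = $21 at Q = 7. Since P = $72 ≥ min AVC, the firm produces.
MC = 168 - 84Q + 9Q^2. Setting P = MC and taking the root on the rising branch gives Q* = 8.
TR = 72·8 = 576. TC = 622 + 192 = 814. Profit = 576 − 814 = -$238.
Shutting down would mean losing the fixed cost of $622, so operating at a loss of $238 is better by $384.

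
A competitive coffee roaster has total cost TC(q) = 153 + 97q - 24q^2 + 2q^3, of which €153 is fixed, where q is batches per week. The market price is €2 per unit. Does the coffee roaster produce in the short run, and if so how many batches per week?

From TC, MC = TC'(q) = 97 - 48q + 6q^2 and AVC = VC/q = 97 - 24q + 2q^2.
AVC is minimized where dAVC/dq = -24 + 4q = 0, at q = 6; min AVC = 97 - 24·6 + 2·6^2 = €25.
With P < min AVC (€2 < €25), every unit sold adds to the loss.
Best response: produce nothing and absorb the €153 fixed cost.

Shut down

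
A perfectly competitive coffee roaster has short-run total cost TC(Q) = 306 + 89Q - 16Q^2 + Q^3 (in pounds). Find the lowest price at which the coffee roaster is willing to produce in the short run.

£25 per unit

The shutdown price is the minimum of AVC. VC = 89Q - 16Q^2 + Q^3, so AVC = 89 - 16Q + Q^2.
At the minimum of AVC, MC = AVC. MC = 89 - 32Q + 3Q^2; setting MC = AVC gives 2Q^2 - 16Q = 0, so Q = 8. min AVC = 25.
For P < £25 the firm produces nothing.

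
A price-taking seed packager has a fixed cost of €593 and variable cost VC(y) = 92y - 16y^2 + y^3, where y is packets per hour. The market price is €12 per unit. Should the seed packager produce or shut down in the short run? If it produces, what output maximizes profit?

Shut down

Strip out fixed cost: VC = 92y - 16y^2 + y^3. Then AVC = 92 - 16y + y^2 and MC = 92 - 32y + 3y^2.
The AVC parabola has its vertex at y = 16/2 = 8, where AVC = 92 - 16·8 + 8^2 = €28.
P = €12 lies below min AVC = €28; no output level covers variable cost.
Best response: produce nothing and absorb the €593 fixed cost.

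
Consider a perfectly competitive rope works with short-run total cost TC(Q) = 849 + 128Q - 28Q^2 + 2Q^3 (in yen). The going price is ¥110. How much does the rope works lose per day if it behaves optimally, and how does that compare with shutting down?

AVC = 128 - 28Q + 2Q^2; min AVC = ¥30 at Q = 7. Since P = ¥110 ≥ min AVC, the firm produces.
MC = 128 - 56Q + 6Q^2. Setting P = MC and taking the root on the rising branch gives Q* = 9.
TR = 110·9 = 990. TC = 849 + 342 = 1191. Profit = 990 − 1191 = -¥201.
Shutting down would mean losing the fixed cost of ¥849, so operating at a loss of ¥201 is better by ¥648.

Profit = -¥201 at Q = 9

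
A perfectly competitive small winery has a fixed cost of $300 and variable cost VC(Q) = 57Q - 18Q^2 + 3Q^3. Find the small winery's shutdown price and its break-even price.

AVC = 57 - 18Q + 3Q^2; minimized at Q = 3, giving min AVC = $30. That is the shutdown price.
ATC = 300/Q + 57 - 18Q + 3Q^2. Setting dATC/dQ = −300/Q^2 − 18 + 6Q = 0 gives Q = 5 (since 6·5^3 − 18·5^2 = 300).
min ATC = 300/5 + 57 − 18·5 + 3·5^2 = $102. That is the break-even price.
For $30 ≤ P < $102 the firm produces at a loss; below $30 it shuts down.

Shutdown price = $30; break-even price = $102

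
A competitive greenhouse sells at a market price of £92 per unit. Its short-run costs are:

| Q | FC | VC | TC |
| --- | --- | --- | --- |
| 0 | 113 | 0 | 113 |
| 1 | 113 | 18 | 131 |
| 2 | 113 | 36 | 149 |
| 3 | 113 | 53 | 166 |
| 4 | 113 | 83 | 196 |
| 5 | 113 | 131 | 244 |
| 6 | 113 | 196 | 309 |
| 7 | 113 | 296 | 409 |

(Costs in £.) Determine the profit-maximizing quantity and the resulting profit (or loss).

Q = 6; profit = £243

Compute π = P·Q − TC at each output: Q=0: -113; Q=1: -39; Q=2: 35; Q=3: 110; Q=4: 172; Q=5: 216; Q=6: 243; Q=7: 235.
Profit is maximized at Q = 6. AVC there is 196/6 = £32.67 ≤ P, so producing beats shutting down (which would give -£113).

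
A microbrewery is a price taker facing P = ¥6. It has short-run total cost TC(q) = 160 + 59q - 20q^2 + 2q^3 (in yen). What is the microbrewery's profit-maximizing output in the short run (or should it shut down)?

Strip out fixed cost: VC = 59q - 20q^2 + 2q^3. Then AVC = 59 - 20q + 2q^2 and MC = 59 - 40q + 6q^2.
AVC is minimized where dAVC/dq = -20 + 4q = 0, at q = 5; min AVC = 59 - 20·5 + 2·5^2 = ¥9.
With P < min AVC (¥6 < ¥9), every unit sold adds to the loss.
Best response: produce nothing and absorb the ¥160 fixed cost.

Shut down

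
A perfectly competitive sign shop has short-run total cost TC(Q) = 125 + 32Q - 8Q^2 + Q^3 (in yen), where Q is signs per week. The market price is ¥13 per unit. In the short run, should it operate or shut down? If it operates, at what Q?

Variable cost is VC = 32Q - 8Q^2 + Q^3, so AVC = VC/Q = 32 - 8Q + Q^2 and MC = dTC/dQ = 32 - 16Q + 3Q^2.
The AVC parabola has its vertex at Q = 8/2 = 4, where AVC = 32 - 8·4 + 4^2 = ¥16.
P = ¥13 lies below min AVC = ¥16; no output level covers variable cost.
The firm minimizes its loss by shutting down and losing only its fixed cost of ¥125.

Shut down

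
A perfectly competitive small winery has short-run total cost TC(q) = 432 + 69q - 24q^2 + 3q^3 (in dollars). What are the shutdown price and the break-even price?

Shutdown price = $21; break-even price = $105

AVC = 69 - 24q + 3q^2; minimized at q = 4, giving min AVC = $21. That is the shutdown price.
ATC = 432/q + 69 - 24q + 3q^2. Setting dATC/dq = −432/q^2 − 24 + 6q = 0 gives q = 6 (since 6·6^3 − 24·6^2 = 432).
min ATC = 432/6 + 69 − 24·6 + 3·6^2 = $105. That is the break-even price.
Between these two prices the firm operates at a loss; above $105 it earns a profit.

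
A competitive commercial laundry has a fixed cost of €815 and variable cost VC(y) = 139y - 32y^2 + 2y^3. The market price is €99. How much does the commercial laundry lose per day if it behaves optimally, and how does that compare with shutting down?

AVC = 139 - 32y + 2y^2 has its minimum €11 at y = 8; price €99 clears that bar, so the firm operates.
With MC = 139 - 64y + 6y^2, P = MC on the upward-sloping part at y* = 10.
TR = 99·10 = 990. TC = 815 + 190 = 1005. Profit = 990 − 1005 = -€15.
That loss of €15 beats the €815 the firm would lose by shutting down; producing recovers €800 of fixed cost.

Profit = -€15 at y = 10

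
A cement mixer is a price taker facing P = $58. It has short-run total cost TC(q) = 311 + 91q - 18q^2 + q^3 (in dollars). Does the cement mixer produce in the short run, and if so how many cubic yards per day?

Produce at q = 11

Strip out fixed cost: VC = 91q - 18q^2 + q^3. Then AVC = 91 - 18q + q^2 and MC = 91 - 36q + 3q^2.
AVC hits its minimum where MC = AVC, at q = 9, giving min AVC = 91 - 18·9 + 9^2 = $10.
Because $58 ≥ $10, revenue can cover variable cost; the firm operates.
P = MC gives 33 - 36q + 3q^2 = 0, with roots 1 and 11. Take the larger (rising MC): q* = 11.
Check: AVC at q = 11 is $14 ≤ P, so revenue covers variable cost.
Profit = P·q − TC = 58·11 − 465 = $173.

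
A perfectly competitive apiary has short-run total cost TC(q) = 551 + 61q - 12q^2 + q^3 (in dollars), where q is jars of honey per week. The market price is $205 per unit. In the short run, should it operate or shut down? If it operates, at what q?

Strip out fixed cost: VC = 61q - 12q^2 + q^3. Then AVC = 61 - 12q + q^2 and MC = 61 - 24q + 3q^2.
AVC hits its minimum where MC = AVC, at q = 6, giving min AVC = 61 - 12·6 + 6^2 = $25.
Since P = $205 ≥ min AVC = $25, price covers variable cost and the firm should produce.
Set P = MC: 205 = 61 - 24q + 3q^2 → -144 - 24q + 3q^2 = 0. The roots are q = -4 and q = 12; the profit-maximizing output is on the rising part of MC, so q* = 12.
Check: AVC at q = 12 is $61 ≤ P, so revenue covers variable cost.
Profit = P·q − TC = 205·12 − 1283 = $1177.

Produce at q = 12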